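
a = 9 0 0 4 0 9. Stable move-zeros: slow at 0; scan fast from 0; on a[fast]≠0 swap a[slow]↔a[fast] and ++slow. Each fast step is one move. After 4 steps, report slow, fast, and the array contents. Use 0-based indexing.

slow=0 fast=0: a[fast]=9≠0 swap→a[0]=9, slow++,fast++
slow=1 fast=1: a[fast]=0, fast++
slow=1 fast=2: a[fast]=0, fast++
slow=1 fast=3: a[fast]=4≠0 swap→a[1]=4, slow++,fast++

slow=2, fast=4, a=[9, 4, 0, 0, 0, 9]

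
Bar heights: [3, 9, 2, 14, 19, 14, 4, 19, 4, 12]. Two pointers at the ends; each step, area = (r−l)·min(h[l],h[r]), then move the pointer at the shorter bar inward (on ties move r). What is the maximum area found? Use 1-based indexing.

l=1 r=10: min(3,12)*9=27 best=27 *, l++
l=2 r=10: min(9,12)*8=72 best=72 *, l++
l=3 r=10: min(2,12)*7=14 best=72, l++
l=4 r=10: min(14,12)*6=72 best=72, r--
l=4 r=9: min(14,4)*5=20 best=72, r--
l=4 r=8: min(14,19)*4=56 best=72, l++
l=5 r=8: min(19,19)*3=57 best=72, r--
l=5 r=7: min(19,4)*2=8 best=72, r--
l=5 r=6: min(19,14)*1=14 best=72, r--

max area = 72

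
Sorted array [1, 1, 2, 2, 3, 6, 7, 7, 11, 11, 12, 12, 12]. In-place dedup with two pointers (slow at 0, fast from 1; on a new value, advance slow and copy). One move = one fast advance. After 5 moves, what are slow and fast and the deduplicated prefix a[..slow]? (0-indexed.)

slow=3, fast=6, prefix=[1, 2, 3, 6]

slow=0 fast=1: a[fast]=1=a[slow] dup, fast++
slow=0 fast=2: a[fast]=2≠a[slow]=1 write a[1]=2, slow++,fast++
slow=1 fast=3: a[fast]=2=a[slow] dup, fast++
slow=1 fast=4: a[fast]=3≠a[slow]=2 write a[2]=3, slow++,fast++
slow=2 fast=5: a[fast]=6≠a[slow]=3 write a[3]=6, slow++,fast++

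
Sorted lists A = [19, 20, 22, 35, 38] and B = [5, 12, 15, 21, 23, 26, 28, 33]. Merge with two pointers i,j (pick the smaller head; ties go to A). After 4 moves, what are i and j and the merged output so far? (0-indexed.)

[i=0,j=0] A[i]=19>B[j]=5 take 5 → j++
[i=0,j=1] A[i]=19>B[j]=12 take 12 → j++
[i=0,j=2] A[i]=19>B[j]=15 take 15 → j++
[i=0,j=3] A[i]=19<=B[j]=21 take 19 → i++

i=1, j=3, merged so far=[5, 12, 15, 19]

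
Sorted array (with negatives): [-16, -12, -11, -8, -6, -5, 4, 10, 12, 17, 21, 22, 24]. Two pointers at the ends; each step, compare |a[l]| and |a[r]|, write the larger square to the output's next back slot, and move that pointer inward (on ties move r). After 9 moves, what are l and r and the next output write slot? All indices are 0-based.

l=3, r=6, next write slot=3

l=0 r=12: |-16|<=|24| out[12]=576, r--
l=0 r=11: |-16|<=|22| out[11]=484, r--
l=0 r=10: |-16|<=|21| out[10]=441, r--
l=0 r=9: |-16|<=|17| out[9]=289, r--
l=0 r=8: |-16|>|12| out[8]=256, l++
l=1 r=8: |-12|<=|12| out[7]=144, r--
l=1 r=7: |-12|>|10| out[6]=144, l++
l=2 r=7: |-11|>|10| out[5]=121, l++
l=3 r=7: |-8|<=|10| out[4]=100, r--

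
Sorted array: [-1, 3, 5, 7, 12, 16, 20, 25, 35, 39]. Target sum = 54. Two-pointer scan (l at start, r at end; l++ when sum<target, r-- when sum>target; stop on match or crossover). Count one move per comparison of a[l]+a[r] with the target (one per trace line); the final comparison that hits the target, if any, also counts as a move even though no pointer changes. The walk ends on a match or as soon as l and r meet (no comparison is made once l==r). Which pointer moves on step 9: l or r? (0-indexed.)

l

[0,9] -1+39=38 <54 → l++
[1,9] 3+39=42 <54 → l++
[2,9] 5+39=44 <54 → l++
[3,9] 7+39=46 <54 → l++
[4,9] 12+39=51 <54 → l++
[5,9] 16+39=55 >54 → r--
[5,8] 16+35=51 <54 → l++
[6,8] 20+35=55 >54 → r--
[6,7] 20+25=45 <54 → l++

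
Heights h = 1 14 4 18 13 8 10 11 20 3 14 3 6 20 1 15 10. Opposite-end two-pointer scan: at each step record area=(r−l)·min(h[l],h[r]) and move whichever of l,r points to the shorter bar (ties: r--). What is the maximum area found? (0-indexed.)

l=0 r=16: min(1,10)*16=16 best=16 *, l++
l=1 r=16: min(14,10)*15=150 best=150 *, r--
l=1 r=15: min(14,15)*14=196 best=196 *, l++
l=2 r=15: min(4,15)*13=52 best=196, l++
l=3 r=15: min(18,15)*12=180 best=196, r--
l=3 r=14: min(18,1)*11=11 best=196, r--
l=3 r=13: min(18,20)*10=180 best=196, l++
l=4 r=13: min(13,20)*9=117 best=196, l++
l=5 r=13: min(8,20)*8=64 best=196, l++
l=6 r=13: min(10,20)*7=70 best=196, l++
l=7 r=13: min(11,20)*6=66 best=196, l++
l=8 r=13: min(20,20)*5=100 best=196, r--
l=8 r=12: min(20,6)*4=24 best=196, r--
l=8 r=11: min(20,3)*3=9 best=196, r--
l=8 r=10: min(20,14)*2=28 best=196, r--
l=8 r=9: min(20,3)*1=3 best=196, r--

max area = 196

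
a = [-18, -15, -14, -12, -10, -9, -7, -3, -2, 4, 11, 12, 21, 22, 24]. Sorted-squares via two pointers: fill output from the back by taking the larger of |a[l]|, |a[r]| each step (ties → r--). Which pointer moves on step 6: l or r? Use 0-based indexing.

l

l=0 r=14: |-18|<=|24| out[14]=576, r--
l=0 r=13: |-18|<=|22| out[13]=484, r--
l=0 r=12: |-18|<=|21| out[12]=441, r--
l=0 r=11: |-18|>|12| out[11]=324, l++
l=1 r=11: |-15|>|12| out[10]=225, l++
l=2 r=11: |-14|>|12| out[9]=196, l++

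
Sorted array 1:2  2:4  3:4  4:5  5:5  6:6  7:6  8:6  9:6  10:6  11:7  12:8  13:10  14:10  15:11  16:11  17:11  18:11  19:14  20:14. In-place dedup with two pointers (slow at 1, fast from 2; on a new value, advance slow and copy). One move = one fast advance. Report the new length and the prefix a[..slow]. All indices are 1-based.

length 9; prefix = [2, 4, 5, 6, 7, 8, 10, 11, 14]

(s=1,f=2) a[fast]=4≠a[slow]=2 write a[2]=4 → slow++,fast++
(s=2,f=3) a[fast]=4=a[slow] dup → fast++
(s=2,f=4) a[fast]=5≠a[slow]=4 write a[3]=5 → slow++,fast++
(s=3,f=5) a[fast]=5=a[slow] dup → fast++
(s=3,f=6) a[fast]=6≠a[slow]=5 write a[4]=6 → slow++,fast++
(s=4,f=7) a[fast]=6=a[slow] dup → fast++
(s=4,f=8) a[fast]=6=a[slow] dup → fast++
(s=4,f=9) a[fast]=6=a[slow] dup → fast++
(s=4,f=10) a[fast]=6=a[slow] dup → fast++
(s=4,f=11) a[fast]=7≠a[slow]=6 write a[5]=7 → slow++,fast++
(s=5,f=12) a[fast]=8≠a[slow]=7 write a[6]=8 → slow++,fast++
(s=6,f=13) a[fast]=10≠a[slow]=8 write a[7]=10 → slow++,fast++
(s=7,f=14) a[fast]=10=a[slow] dup → fast++
(s=7,f=15) a[fast]=11≠a[slow]=10 write a[8]=11 → slow++,fast++
(s=8,f=16) a[fast]=11=a[slow] dup → fast++
(s=8,f=17) a[fast]=11=a[slow] dup → fast++
(s=8,f=18) a[fast]=11=a[slow] dup → fast++
(s=8,f=19) a[fast]=14≠a[slow]=11 write a[9]=14 → slow++,fast++
(s=9,f=20) a[fast]=14=a[slow] dup → fast++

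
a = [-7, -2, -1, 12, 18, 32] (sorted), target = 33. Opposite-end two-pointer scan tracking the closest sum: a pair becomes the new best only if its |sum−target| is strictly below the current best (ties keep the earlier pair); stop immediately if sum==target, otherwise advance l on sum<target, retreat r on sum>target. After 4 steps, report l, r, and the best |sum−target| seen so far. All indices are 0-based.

l=3, r=4, best |Δ|=2

l=0 r=5: -7+32=25 d=8 *, l++
l=1 r=5: -2+32=30 d=3 *, l++
l=2 r=5: -1+32=31 d=2 *, l++
l=3 r=5: 12+32=44 d=11, r--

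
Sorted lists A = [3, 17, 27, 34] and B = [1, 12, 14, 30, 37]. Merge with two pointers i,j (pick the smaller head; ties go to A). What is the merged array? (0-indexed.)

[i=0,j=0] A[i]=3>B[j]=1 take 1 → j++
[i=0,j=1] A[i]=3<=B[j]=12 take 3 → i++
[i=1,j=1] A[i]=17>B[j]=12 take 12 → j++
[i=1,j=2] A[i]=17>B[j]=14 take 14 → j++
[i=1,j=3] A[i]=17<=B[j]=30 take 17 → i++
[i=2,j=3] A[i]=27<=B[j]=30 take 27 → i++
[i=3,j=3] A[i]=34>B[j]=30 take 30 → j++
[i=3,j=4] A[i]=34<=B[j]=37 take 34 → i++
[i=4,j=4] A done, take B[j]=37 → j++

[1, 3, 12, 14, 17, 27, 30, 34, 37]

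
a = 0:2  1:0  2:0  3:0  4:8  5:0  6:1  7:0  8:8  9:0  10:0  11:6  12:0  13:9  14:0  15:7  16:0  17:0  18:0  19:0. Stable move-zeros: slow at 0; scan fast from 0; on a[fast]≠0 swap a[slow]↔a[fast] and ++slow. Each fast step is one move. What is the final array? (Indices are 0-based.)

(s=0,f=0) a[fast]=2≠0 swap→a[0]=2 → slow++,fast++
(s=1,f=1) a[fast]=0 → fast++
(s=1,f=2) a[fast]=0 → fast++
(s=1,f=3) a[fast]=0 → fast++
(s=1,f=4) a[fast]=8≠0 swap→a[1]=8 → slow++,fast++
(s=2,f=5) a[fast]=0 → fast++
(s=2,f=6) a[fast]=1≠0 swap→a[2]=1 → slow++,fast++
(s=3,f=7) a[fast]=0 → fast++
(s=3,f=8) a[fast]=8≠0 swap→a[3]=8 → slow++,fast++
(s=4,f=9) a[fast]=0 → fast++
(s=4,f=10) a[fast]=0 → fast++
(s=4,f=11) a[fast]=6≠0 swap→a[4]=6 → slow++,fast++
(s=5,f=12) a[fast]=0 → fast++
(s=5,f=13) a[fast]=9≠0 swap→a[5]=9 → slow++,fast++
(s=6,f=14) a[fast]=0 → fast++
(s=6,f=15) a[fast]=7≠0 swap→a[6]=7 → slow++,fast++
(s=7,f=16) a[fast]=0 → fast++
(s=7,f=17) a[fast]=0 → fast++
(s=7,f=18) a[fast]=0 → fast++
(s=7,f=19) a[fast]=0 → fast++

[2, 8, 1, 8, 6, 9, 7, 0, 0, 0, 0, 0, 0, 0, 0, 0, 0, 0, 0, 0]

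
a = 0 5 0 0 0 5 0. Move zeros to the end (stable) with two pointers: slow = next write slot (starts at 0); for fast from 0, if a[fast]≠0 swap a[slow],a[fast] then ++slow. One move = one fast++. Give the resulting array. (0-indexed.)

[5, 5, 0, 0, 0, 0, 0]

slow=0 fast=0: a[fast]=0, fast++
slow=0 fast=1: a[fast]=5≠0 swap→a[0]=5, slow++,fast++
slow=1 fast=2: a[fast]=0, fast++
slow=1 fast=3: a[fast]=0, fast++
slow=1 fast=4: a[fast]=0, fast++
slow=1 fast=5: a[fast]=5≠0 swap→a[1]=5, slow++,fast++
slow=2 fast=6: a[fast]=0, fast++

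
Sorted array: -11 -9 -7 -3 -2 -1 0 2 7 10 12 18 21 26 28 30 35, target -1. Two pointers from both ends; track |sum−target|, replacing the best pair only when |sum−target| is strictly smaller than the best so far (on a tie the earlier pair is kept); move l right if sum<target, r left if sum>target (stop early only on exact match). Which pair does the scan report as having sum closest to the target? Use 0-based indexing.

l=0 r=16: -11+35=24 d=25 *, r--
l=0 r=15: -11+30=19 d=20 *, r--
l=0 r=14: -11+28=17 d=18 *, r--
l=0 r=13: -11+26=15 d=16 *, r--
l=0 r=12: -11+21=10 d=11 *, r--
l=0 r=11: -11+18=7 d=8 *, r--
l=0 r=10: -11+12=1 d=2 *, r--
l=0 r=9: -11+10=-1 d=0 *, stop

pair (-11, 10) with sum -1 (|Δ|=0)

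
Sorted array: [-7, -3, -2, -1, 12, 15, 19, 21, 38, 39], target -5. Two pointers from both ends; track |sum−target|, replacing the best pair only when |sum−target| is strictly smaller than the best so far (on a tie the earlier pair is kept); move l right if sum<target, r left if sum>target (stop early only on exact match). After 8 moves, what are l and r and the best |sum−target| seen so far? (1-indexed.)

[1,10] -7+39=32 d=37 * → r--
[1,9] -7+38=31 d=36 * → r--
[1,8] -7+21=14 d=19 * → r--
[1,7] -7+19=12 d=17 * → r--
[1,6] -7+15=8 d=13 * → r--
[1,5] -7+12=5 d=10 * → r--
[1,4] -7+-1=-8 d=3 * → l++
[2,4] -3+-1=-4 d=1 * → r--

l=2, r=3, best |Δ|=1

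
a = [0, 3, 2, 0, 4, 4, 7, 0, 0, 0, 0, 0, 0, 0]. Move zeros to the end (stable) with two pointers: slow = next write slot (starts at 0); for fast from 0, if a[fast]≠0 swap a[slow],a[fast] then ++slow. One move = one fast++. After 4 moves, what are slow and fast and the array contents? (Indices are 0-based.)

slow=2, fast=4, a=[3, 2, 0, 0, 4, 4, 7, 0, 0, 0, 0, 0, 0, 0]

(s=0,f=0) a[fast]=0 → fast++
(s=0,f=1) a[fast]=3≠0 swap→a[0]=3 → slow++,fast++
(s=1,f=2) a[fast]=2≠0 swap→a[1]=2 → slow++,fast++
(s=2,f=3) a[fast]=0 → fast++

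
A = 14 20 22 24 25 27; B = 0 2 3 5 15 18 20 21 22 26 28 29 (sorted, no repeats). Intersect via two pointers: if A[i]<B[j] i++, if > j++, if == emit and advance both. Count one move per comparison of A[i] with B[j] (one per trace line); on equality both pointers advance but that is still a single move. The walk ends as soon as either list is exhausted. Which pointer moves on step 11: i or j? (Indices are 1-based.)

i=1 j=1: 14>0, j++
i=1 j=2: 14>2, j++
i=1 j=3: 14>3, j++
i=1 j=4: 14>5, j++
i=1 j=5: 14<15, i++
i=2 j=5: 20>15, j++
i=2 j=6: 20>18, j++
i=2 j=7: 20==20 emit, i++,j++
i=3 j=8: 22>21, j++
i=3 j=9: 22==22 emit, i++,j++
i=4 j=10: 24<26, i++

i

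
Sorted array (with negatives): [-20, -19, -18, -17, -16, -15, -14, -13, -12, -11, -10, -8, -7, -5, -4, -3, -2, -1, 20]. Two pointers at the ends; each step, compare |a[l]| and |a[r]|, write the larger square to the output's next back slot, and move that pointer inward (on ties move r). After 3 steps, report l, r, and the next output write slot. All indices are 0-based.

l=2, r=17, next write slot=15

[0,18] |-20|<=|20| out[18]=400 → r--
[0,17] |-20|>|-1| out[17]=400 → l++
[1,17] |-19|>|-1| out[16]=361 → l++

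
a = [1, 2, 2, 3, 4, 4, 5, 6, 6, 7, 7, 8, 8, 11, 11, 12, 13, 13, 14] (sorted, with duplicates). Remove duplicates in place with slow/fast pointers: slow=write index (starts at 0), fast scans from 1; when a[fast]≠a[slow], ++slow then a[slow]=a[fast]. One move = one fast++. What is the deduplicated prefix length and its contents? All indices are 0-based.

slow=0 fast=1: a[fast]=2≠a[slow]=1 write a[1]=2, slow++,fast++
slow=1 fast=2: a[fast]=2=a[slow] dup, fast++
slow=1 fast=3: a[fast]=3≠a[slow]=2 write a[2]=3, slow++,fast++
slow=2 fast=4: a[fast]=4≠a[slow]=3 write a[3]=4, slow++,fast++
slow=3 fast=5: a[fast]=4=a[slow] dup, fast++
slow=3 fast=6: a[fast]=5≠a[slow]=4 write a[4]=5, slow++,fast++
slow=4 fast=7: a[fast]=6≠a[slow]=5 write a[5]=6, slow++,fast++
slow=5 fast=8: a[fast]=6=a[slow] dup, fast++
slow=5 fast=9: a[fast]=7≠a[slow]=6 write a[6]=7, slow++,fast++
slow=6 fast=10: a[fast]=7=a[slow] dup, fast++
slow=6 fast=11: a[fast]=8≠a[slow]=7 write a[7]=8, slow++,fast++
slow=7 fast=12: a[fast]=8=a[slow] dup, fast++
slow=7 fast=13: a[fast]=11≠a[slow]=8 write a[8]=11, slow++,fast++
slow=8 fast=14: a[fast]=11=a[slow] dup, fast++
slow=8 fast=15: a[fast]=12≠a[slow]=11 write a[9]=12, slow++,fast++
slow=9 fast=16: a[fast]=13≠a[slow]=12 write a[10]=13, slow++,fast++
slow=10 fast=17: a[fast]=13=a[slow] dup, fast++
slow=10 fast=18: a[fast]=14≠a[slow]=13 write a[11]=14, slow++,fast++

length 12; prefix = [1, 2, 3, 4, 5, 6, 7, 8, 11, 12, 13, 14]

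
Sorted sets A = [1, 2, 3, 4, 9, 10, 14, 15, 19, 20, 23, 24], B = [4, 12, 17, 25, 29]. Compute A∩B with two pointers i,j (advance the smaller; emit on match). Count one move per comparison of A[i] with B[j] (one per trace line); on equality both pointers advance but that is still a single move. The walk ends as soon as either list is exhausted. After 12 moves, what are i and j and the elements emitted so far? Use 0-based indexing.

i=10, j=3, emitted=[4]

[i=0,j=0] 1<4 → i++
[i=1,j=0] 2<4 → i++
[i=2,j=0] 3<4 → i++
[i=3,j=0] 4==4 emit → i++,j++
[i=4,j=1] 9<12 → i++
[i=5,j=1] 10<12 → i++
[i=6,j=1] 14>12 → j++
[i=6,j=2] 14<17 → i++
[i=7,j=2] 15<17 → i++
[i=8,j=2] 19>17 → j++
[i=8,j=3] 19<25 → i++
[i=9,j=3] 20<25 → i++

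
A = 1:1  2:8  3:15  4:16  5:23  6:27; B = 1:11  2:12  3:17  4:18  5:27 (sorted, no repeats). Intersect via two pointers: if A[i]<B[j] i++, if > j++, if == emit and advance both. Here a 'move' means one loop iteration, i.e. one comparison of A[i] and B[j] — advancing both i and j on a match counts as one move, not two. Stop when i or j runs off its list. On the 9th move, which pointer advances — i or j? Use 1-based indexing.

i

i=1 j=1: 1<11, i++
i=2 j=1: 8<11, i++
i=3 j=1: 15>11, j++
i=3 j=2: 15>12, j++
i=3 j=3: 15<17, i++
i=4 j=3: 16<17, i++
i=5 j=3: 23>17, j++
i=5 j=4: 23>18, j++
i=5 j=5: 23<27, i++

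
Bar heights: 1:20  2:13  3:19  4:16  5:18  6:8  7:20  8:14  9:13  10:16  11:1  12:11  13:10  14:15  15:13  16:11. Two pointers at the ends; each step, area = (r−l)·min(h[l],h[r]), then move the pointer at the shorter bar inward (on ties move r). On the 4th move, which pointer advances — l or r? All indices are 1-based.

[1,16] min(20,11)*15=165 best=165 * → r--
[1,15] min(20,13)*14=182 best=182 * → r--
[1,14] min(20,15)*13=195 best=195 * → r--
[1,13] min(20,10)*12=120 best=195 → r--

r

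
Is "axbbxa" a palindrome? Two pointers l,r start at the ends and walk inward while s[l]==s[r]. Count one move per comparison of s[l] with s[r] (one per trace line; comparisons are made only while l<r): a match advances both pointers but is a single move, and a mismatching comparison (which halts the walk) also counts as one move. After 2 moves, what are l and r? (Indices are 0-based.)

l=2, r=3

l=0 r=5: 'a'=='a', l++,r--
l=1 r=4: 'x'=='x', l++,r--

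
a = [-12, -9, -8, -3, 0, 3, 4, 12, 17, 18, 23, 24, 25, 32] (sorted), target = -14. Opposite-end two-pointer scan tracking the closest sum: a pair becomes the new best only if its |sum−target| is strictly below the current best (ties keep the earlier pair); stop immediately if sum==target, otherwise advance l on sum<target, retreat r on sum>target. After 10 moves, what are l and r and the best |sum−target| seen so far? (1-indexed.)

[1,14] -12+32=20 d=34 * → r--
[1,13] -12+25=13 d=27 * → r--
[1,12] -12+24=12 d=26 * → r--
[1,11] -12+23=11 d=25 * → r--
[1,10] -12+18=6 d=20 * → r--
[1,9] -12+17=5 d=19 * → r--
[1,8] -12+12=0 d=14 * → r--
[1,7] -12+4=-8 d=6 * → r--
[1,6] -12+3=-9 d=5 * → r--
[1,5] -12+0=-12 d=2 * → r--

l=1, r=4, best |Δ|=2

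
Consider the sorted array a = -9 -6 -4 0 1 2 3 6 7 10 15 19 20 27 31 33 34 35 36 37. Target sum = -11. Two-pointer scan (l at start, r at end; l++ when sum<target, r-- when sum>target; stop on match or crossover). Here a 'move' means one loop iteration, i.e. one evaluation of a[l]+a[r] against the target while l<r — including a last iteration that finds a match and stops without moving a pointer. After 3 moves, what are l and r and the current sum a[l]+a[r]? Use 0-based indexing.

l=0 r=19: -9+37=28 >-11, r--
l=0 r=18: -9+36=27 >-11, r--
l=0 r=17: -9+35=26 >-11, r--

l=0, r=16, sum=25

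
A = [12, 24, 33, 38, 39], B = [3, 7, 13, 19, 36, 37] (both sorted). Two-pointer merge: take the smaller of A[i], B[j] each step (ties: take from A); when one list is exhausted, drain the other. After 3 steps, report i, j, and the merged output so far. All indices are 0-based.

i=1, j=2, merged so far=[3, 7, 12]

[i=0,j=0] A[i]=12>B[j]=3 take 3 → j++
[i=0,j=1] A[i]=12>B[j]=7 take 7 → j++
[i=0,j=2] A[i]=12<=B[j]=13 take 12 → i++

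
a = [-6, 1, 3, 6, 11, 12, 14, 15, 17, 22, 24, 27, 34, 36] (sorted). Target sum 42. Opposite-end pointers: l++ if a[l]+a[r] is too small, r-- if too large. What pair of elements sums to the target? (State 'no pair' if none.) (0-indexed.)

l=0 r=13: -6+36=30 <42, l++
l=1 r=13: 1+36=37 <42, l++
l=2 r=13: 3+36=39 <42, l++
l=3 r=13: 6+36=42, found

(6, 36)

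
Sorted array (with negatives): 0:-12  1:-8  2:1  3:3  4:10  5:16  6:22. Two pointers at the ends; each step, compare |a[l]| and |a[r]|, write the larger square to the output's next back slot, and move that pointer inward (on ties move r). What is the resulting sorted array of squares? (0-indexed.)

l=0 r=6: |-12|<=|22| out[6]=484, r--
l=0 r=5: |-12|<=|16| out[5]=256, r--
l=0 r=4: |-12|>|10| out[4]=144, l++
l=1 r=4: |-8|<=|10| out[3]=100, r--
l=1 r=3: |-8|>|3| out[2]=64, l++
l=2 r=3: |1|<=|3| out[1]=9, r--
l=2 r=2: |1|<=|1| out[0]=1, r--

[1, 9, 64, 100, 144, 256, 484]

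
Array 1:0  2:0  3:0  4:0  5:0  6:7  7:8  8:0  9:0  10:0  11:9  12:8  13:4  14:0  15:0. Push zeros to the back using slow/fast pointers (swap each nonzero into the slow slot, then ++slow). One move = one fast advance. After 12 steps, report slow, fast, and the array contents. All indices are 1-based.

slow=5, fast=13, a=[7, 8, 9, 8, 0, 0, 0, 0, 0, 0, 0, 0, 4, 0, 0]

(s=1,f=1) a[fast]=0 → fast++
(s=1,f=2) a[fast]=0 → fast++
(s=1,f=3) a[fast]=0 → fast++
(s=1,f=4) a[fast]=0 → fast++
(s=1,f=5) a[fast]=0 → fast++
(s=1,f=6) a[fast]=7≠0 swap→a[1]=7 → slow++,fast++
(s=2,f=7) a[fast]=8≠0 swap→a[2]=8 → slow++,fast++
(s=3,f=8) a[fast]=0 → fast++
(s=3,f=9) a[fast]=0 → fast++
(s=3,f=10) a[fast]=0 → fast++
(s=3,f=11) a[fast]=9≠0 swap→a[3]=9 → slow++,fast++
(s=4,f=12) a[fast]=8≠0 swap→a[4]=8 → slow++,fast++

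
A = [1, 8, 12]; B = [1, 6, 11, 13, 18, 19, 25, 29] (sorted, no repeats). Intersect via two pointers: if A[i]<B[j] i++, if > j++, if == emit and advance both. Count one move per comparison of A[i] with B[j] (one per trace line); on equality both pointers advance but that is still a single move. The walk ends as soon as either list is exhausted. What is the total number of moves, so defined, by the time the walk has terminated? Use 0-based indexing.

i=0 j=0: 1==1 emit, i++,j++
i=1 j=1: 8>6, j++
i=1 j=2: 8<11, i++
i=2 j=2: 12>11, j++
i=2 j=3: 12<13, i++

5 moves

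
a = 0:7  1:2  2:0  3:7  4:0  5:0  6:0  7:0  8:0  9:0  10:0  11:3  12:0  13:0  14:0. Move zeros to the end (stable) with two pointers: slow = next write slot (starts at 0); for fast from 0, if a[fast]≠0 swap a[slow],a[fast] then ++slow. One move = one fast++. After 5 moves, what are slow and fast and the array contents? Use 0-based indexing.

slow=3, fast=5, a=[7, 2, 7, 0, 0, 0, 0, 0, 0, 0, 0, 3, 0, 0, 0]

slow=0 fast=0: a[fast]=7≠0 swap→a[0]=7, slow++,fast++
slow=1 fast=1: a[fast]=2≠0 swap→a[1]=2, slow++,fast++
slow=2 fast=2: a[fast]=0, fast++
slow=2 fast=3: a[fast]=7≠0 swap→a[2]=7, slow++,fast++
slow=3 fast=4: a[fast]=0, fast++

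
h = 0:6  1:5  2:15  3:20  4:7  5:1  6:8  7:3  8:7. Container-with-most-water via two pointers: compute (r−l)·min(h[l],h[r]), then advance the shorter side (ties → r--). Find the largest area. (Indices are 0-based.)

max area = 48

[0,8] min(6,7)*8=48 best=48 * → l++
[1,8] min(5,7)*7=35 best=48 → l++
[2,8] min(15,7)*6=42 best=48 → r--
[2,7] min(15,3)*5=15 best=48 → r--
[2,6] min(15,8)*4=32 best=48 → r--
[2,5] min(15,1)*3=3 best=48 → r--
[2,4] min(15,7)*2=14 best=48 → r--
[2,3] min(15,20)*1=15 best=48 → l++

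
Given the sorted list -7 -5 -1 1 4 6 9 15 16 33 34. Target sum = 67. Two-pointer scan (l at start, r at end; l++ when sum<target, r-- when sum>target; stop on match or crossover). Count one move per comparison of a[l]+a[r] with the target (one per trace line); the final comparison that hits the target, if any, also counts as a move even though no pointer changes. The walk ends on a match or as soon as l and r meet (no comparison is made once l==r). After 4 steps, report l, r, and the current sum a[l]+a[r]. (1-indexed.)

l=5, r=11, sum=38

l=1 r=11: -7+34=27 <67, l++
l=2 r=11: -5+34=29 <67, l++
l=3 r=11: -1+34=33 <67, l++
l=4 r=11: 1+34=35 <67, l++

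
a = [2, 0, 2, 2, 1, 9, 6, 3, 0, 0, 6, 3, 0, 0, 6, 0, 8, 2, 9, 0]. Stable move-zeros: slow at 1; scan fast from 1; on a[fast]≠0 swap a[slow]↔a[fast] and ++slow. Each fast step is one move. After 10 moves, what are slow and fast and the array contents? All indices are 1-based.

(s=1,f=1) a[fast]=2≠0 swap→a[1]=2 → slow++,fast++
(s=2,f=2) a[fast]=0 → fast++
(s=2,f=3) a[fast]=2≠0 swap→a[2]=2 → slow++,fast++
(s=3,f=4) a[fast]=2≠0 swap→a[3]=2 → slow++,fast++
(s=4,f=5) a[fast]=1≠0 swap→a[4]=1 → slow++,fast++
(s=5,f=6) a[fast]=9≠0 swap→a[5]=9 → slow++,fast++
(s=6,f=7) a[fast]=6≠0 swap→a[6]=6 → slow++,fast++
(s=7,f=8) a[fast]=3≠0 swap→a[7]=3 → slow++,fast++
(s=8,f=9) a[fast]=0 → fast++
(s=8,f=10) a[fast]=0 → fast++

slow=8, fast=11, a=[2, 2, 2, 1, 9, 6, 3, 0, 0, 0, 6, 3, 0, 0, 6, 0, 8, 2, 9, 0]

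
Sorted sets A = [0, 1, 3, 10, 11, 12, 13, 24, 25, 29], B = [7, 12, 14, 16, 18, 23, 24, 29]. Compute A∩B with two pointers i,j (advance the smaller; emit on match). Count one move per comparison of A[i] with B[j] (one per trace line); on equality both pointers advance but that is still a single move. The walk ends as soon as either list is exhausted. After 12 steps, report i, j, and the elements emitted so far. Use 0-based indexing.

i=7, j=6, emitted=[12]

[i=0,j=0] 0<7 → i++
[i=1,j=0] 1<7 → i++
[i=2,j=0] 3<7 → i++
[i=3,j=0] 10>7 → j++
[i=3,j=1] 10<12 → i++
[i=4,j=1] 11<12 → i++
[i=5,j=1] 12==12 emit → i++,j++
[i=6,j=2] 13<14 → i++
[i=7,j=2] 24>14 → j++
[i=7,j=3] 24>16 → j++
[i=7,j=4] 24>18 → j++
[i=7,j=5] 24>23 → j++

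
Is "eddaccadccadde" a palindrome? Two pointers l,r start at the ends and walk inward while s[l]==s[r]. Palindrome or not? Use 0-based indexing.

not a palindrome (mismatch at 6,7)

l=0 r=13: 'e'=='e', l++,r--
l=1 r=12: 'd'=='d', l++,r--
l=2 r=11: 'd'=='d', l++,r--
l=3 r=10: 'a'=='a', l++,r--
l=4 r=9: 'c'=='c', l++,r--
l=5 r=8: 'c'=='c', l++,r--
l=6 r=7: 'a'!='d', stop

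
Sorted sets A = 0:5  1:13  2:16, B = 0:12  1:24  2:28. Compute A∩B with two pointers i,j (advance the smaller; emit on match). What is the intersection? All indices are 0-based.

intersection = []

i=0 j=0: 5<12, i++
i=1 j=0: 13>12, j++
i=1 j=1: 13<24, i++
i=2 j=1: 16<24, i++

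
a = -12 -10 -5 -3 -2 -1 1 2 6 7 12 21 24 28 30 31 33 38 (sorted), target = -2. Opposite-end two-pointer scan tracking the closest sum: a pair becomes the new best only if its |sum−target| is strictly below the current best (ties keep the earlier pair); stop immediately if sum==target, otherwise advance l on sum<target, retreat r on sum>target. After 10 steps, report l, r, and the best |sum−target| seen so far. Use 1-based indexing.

l=3, r=10, best |Δ|=1

[1,18] -12+38=26 d=28 * → r--
[1,17] -12+33=21 d=23 * → r--
[1,16] -12+31=19 d=21 * → r--
[1,15] -12+30=18 d=20 * → r--
[1,14] -12+28=16 d=18 * → r--
[1,13] -12+24=12 d=14 * → r--
[1,12] -12+21=9 d=11 * → r--
[1,11] -12+12=0 d=2 * → r--
[1,10] -12+7=-5 d=3 → l++
[2,10] -10+7=-3 d=1 * → l++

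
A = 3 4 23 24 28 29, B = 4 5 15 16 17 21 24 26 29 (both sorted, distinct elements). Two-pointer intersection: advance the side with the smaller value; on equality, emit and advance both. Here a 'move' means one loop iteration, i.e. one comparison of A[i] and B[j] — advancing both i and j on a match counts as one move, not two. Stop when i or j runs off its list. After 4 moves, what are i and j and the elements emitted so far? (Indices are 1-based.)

i=3, j=4, emitted=[4]

[i=1,j=1] 3<4 → i++
[i=2,j=1] 4==4 emit → i++,j++
[i=3,j=2] 23>5 → j++
[i=3,j=3] 23>15 → j++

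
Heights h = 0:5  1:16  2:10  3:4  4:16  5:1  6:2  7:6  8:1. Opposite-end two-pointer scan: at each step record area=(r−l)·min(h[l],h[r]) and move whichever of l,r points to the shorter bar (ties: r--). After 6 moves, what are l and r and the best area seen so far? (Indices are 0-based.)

l=0 r=8: min(5,1)*8=8 best=8 *, r--
l=0 r=7: min(5,6)*7=35 best=35 *, l++
l=1 r=7: min(16,6)*6=36 best=36 *, r--
l=1 r=6: min(16,2)*5=10 best=36, r--
l=1 r=5: min(16,1)*4=4 best=36, r--
l=1 r=4: min(16,16)*3=48 best=48 *, r--

l=1, r=3, best area=48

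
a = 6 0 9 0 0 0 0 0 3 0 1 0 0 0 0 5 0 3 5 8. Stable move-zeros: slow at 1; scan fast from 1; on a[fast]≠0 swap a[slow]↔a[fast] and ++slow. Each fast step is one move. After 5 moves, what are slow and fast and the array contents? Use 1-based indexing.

slow=3, fast=6, a=[6, 9, 0, 0, 0, 0, 0, 0, 3, 0, 1, 0, 0, 0, 0, 5, 0, 3, 5, 8]

(s=1,f=1) a[fast]=6≠0 swap→a[1]=6 → slow++,fast++
(s=2,f=2) a[fast]=0 → fast++
(s=2,f=3) a[fast]=9≠0 swap→a[2]=9 → slow++,fast++
(s=3,f=4) a[fast]=0 → fast++
(s=3,f=5) a[fast]=0 → fast++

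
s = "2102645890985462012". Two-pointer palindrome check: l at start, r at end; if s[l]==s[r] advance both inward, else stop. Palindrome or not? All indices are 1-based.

palindrome

[1,19] '2'=='2' → l++,r--
[2,18] '1'=='1' → l++,r--
[3,17] '0'=='0' → l++,r--
[4,16] '2'=='2' → l++,r--
[5,15] '6'=='6' → l++,r--
[6,14] '4'=='4' → l++,r--
[7,13] '5'=='5' → l++,r--
[8,12] '8'=='8' → l++,r--
[9,11] '9'=='9' → l++,r--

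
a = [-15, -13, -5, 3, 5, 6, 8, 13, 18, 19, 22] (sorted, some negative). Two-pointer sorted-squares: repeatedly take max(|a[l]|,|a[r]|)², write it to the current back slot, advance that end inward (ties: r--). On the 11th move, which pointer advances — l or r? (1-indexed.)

[1,11] |-15|<=|22| out[11]=484 → r--
[1,10] |-15|<=|19| out[10]=361 → r--
[1,9] |-15|<=|18| out[9]=324 → r--
[1,8] |-15|>|13| out[8]=225 → l++
[2,8] |-13|<=|13| out[7]=169 → r--
[2,7] |-13|>|8| out[6]=169 → l++
[3,7] |-5|<=|8| out[5]=64 → r--
[3,6] |-5|<=|6| out[4]=36 → r--
[3,5] |-5|<=|5| out[3]=25 → r--
[3,4] |-5|>|3| out[2]=25 → l++
[4,4] |3|<=|3| out[1]=9 → r--

r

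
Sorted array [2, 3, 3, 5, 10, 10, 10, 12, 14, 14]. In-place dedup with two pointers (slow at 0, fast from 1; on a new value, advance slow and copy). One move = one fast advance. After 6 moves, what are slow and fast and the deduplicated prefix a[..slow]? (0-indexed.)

slow=3, fast=7, prefix=[2, 3, 5, 10]

slow=0 fast=1: a[fast]=3≠a[slow]=2 write a[1]=3, slow++,fast++
slow=1 fast=2: a[fast]=3=a[slow] dup, fast++
slow=1 fast=3: a[fast]=5≠a[slow]=3 write a[2]=5, slow++,fast++
slow=2 fast=4: a[fast]=10≠a[slow]=5 write a[3]=10, slow++,fast++
slow=3 fast=5: a[fast]=10=a[slow] dup, fast++
slow=3 fast=6: a[fast]=10=a[slow] dup, fast++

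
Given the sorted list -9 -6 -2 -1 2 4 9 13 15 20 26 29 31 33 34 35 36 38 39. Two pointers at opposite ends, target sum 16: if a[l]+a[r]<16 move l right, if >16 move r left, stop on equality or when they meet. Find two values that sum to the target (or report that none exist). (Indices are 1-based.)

no pair

[1,19] -9+39=30 >16 → r--
[1,18] -9+38=29 >16 → r--
[1,17] -9+36=27 >16 → r--
[1,16] -9+35=26 >16 → r--
[1,15] -9+34=25 >16 → r--
[1,14] -9+33=24 >16 → r--
[1,13] -9+31=22 >16 → r--
[1,12] -9+29=20 >16 → r--
[1,11] -9+26=17 >16 → r--
[1,10] -9+20=11 <16 → l++
[2,10] -6+20=14 <16 → l++
[3,10] -2+20=18 >16 → r--
[3,9] -2+15=13 <16 → l++
[4,9] -1+15=14 <16 → l++
[5,9] 2+15=17 >16 → r--
[5,8] 2+13=15 <16 → l++
[6,8] 4+13=17 >16 → r--
[6,7] 4+9=13 <16 → l++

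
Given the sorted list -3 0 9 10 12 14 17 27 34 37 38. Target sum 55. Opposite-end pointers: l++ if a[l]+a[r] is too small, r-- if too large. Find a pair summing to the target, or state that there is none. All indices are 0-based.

[0,10] -3+38=35 <55 → l++
[1,10] 0+38=38 <55 → l++
[2,10] 9+38=47 <55 → l++
[3,10] 10+38=48 <55 → l++
[4,10] 12+38=50 <55 → l++
[5,10] 14+38=52 <55 → l++
[6,10] 17+38=55 → found

(17, 38)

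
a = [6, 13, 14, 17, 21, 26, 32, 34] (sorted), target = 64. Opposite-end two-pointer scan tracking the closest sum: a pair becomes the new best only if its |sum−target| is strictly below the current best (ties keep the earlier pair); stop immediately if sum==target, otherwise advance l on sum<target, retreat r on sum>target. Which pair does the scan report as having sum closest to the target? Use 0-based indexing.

pair (32, 34) with sum 66 (|Δ|=2)

l=0 r=7: 6+34=40 d=24 *, l++
l=1 r=7: 13+34=47 d=17 *, l++
l=2 r=7: 14+34=48 d=16 *, l++
l=3 r=7: 17+34=51 d=13 *, l++
l=4 r=7: 21+34=55 d=9 *, l++
l=5 r=7: 26+34=60 d=4 *, l++
l=6 r=7: 32+34=66 d=2 *, r--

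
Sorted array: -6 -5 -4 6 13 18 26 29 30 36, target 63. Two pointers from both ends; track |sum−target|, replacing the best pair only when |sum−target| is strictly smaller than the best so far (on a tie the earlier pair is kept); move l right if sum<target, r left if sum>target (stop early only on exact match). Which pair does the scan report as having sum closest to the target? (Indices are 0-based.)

l=0 r=9: -6+36=30 d=33 *, l++
l=1 r=9: -5+36=31 d=32 *, l++
l=2 r=9: -4+36=32 d=31 *, l++
l=3 r=9: 6+36=42 d=21 *, l++
l=4 r=9: 13+36=49 d=14 *, l++
l=5 r=9: 18+36=54 d=9 *, l++
l=6 r=9: 26+36=62 d=1 *, l++
l=7 r=9: 29+36=65 d=2, r--
l=7 r=8: 29+30=59 d=4, l++

pair (26, 36) with sum 62 (|Δ|=1)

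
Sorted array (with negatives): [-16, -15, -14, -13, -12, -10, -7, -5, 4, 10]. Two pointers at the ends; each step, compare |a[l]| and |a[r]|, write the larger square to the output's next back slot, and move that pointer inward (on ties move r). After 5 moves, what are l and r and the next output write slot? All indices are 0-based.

[0,9] |-16|>|10| out[9]=256 → l++
[1,9] |-15|>|10| out[8]=225 → l++
[2,9] |-14|>|10| out[7]=196 → l++
[3,9] |-13|>|10| out[6]=169 → l++
[4,9] |-12|>|10| out[5]=144 → l++

l=5, r=9, next write slot=4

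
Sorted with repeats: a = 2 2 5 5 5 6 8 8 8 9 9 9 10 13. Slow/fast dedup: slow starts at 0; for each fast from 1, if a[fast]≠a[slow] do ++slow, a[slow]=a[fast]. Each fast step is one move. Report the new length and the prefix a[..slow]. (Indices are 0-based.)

(s=0,f=1) a[fast]=2=a[slow] dup → fast++
(s=0,f=2) a[fast]=5≠a[slow]=2 write a[1]=5 → slow++,fast++
(s=1,f=3) a[fast]=5=a[slow] dup → fast++
(s=1,f=4) a[fast]=5=a[slow] dup → fast++
(s=1,f=5) a[fast]=6≠a[slow]=5 write a[2]=6 → slow++,fast++
(s=2,f=6) a[fast]=8≠a[slow]=6 write a[3]=8 → slow++,fast++
(s=3,f=7) a[fast]=8=a[slow] dup → fast++
(s=3,f=8) a[fast]=8=a[slow] dup → fast++
(s=3,f=9) a[fast]=9≠a[slow]=8 write a[4]=9 → slow++,fast++
(s=4,f=10) a[fast]=9=a[slow] dup → fast++
(s=4,f=11) a[fast]=9=a[slow] dup → fast++
(s=4,f=12) a[fast]=10≠a[slow]=9 write a[5]=10 → slow++,fast++
(s=5,f=13) a[fast]=13≠a[slow]=10 write a[6]=13 → slow++,fast++

length 7; prefix = [2, 5, 6, 8, 9, 10, 13]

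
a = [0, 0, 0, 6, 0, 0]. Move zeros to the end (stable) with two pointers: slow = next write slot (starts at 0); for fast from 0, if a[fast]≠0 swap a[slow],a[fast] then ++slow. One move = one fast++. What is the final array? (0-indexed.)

[6, 0, 0, 0, 0, 0]

slow=0 fast=0: a[fast]=0, fast++
slow=0 fast=1: a[fast]=0, fast++
slow=0 fast=2: a[fast]=0, fast++
slow=0 fast=3: a[fast]=6≠0 swap→a[0]=6, slow++,fast++
slow=1 fast=4: a[fast]=0, fast++
slow=1 fast=5: a[fast]=0, fast++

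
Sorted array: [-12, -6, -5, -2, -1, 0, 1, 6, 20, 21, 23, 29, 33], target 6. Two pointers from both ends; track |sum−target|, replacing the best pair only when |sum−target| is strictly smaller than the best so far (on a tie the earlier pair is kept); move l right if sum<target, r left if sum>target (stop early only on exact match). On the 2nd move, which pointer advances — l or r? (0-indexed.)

[0,12] -12+33=21 d=15 * → r--
[0,11] -12+29=17 d=11 * → r--

r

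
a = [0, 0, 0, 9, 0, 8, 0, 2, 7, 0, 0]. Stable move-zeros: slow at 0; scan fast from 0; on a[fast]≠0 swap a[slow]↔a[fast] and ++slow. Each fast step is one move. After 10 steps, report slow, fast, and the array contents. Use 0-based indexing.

slow=4, fast=10, a=[9, 8, 2, 7, 0, 0, 0, 0, 0, 0, 0]

slow=0 fast=0: a[fast]=0, fast++
slow=0 fast=1: a[fast]=0, fast++
slow=0 fast=2: a[fast]=0, fast++
slow=0 fast=3: a[fast]=9≠0 swap→a[0]=9, slow++,fast++
slow=1 fast=4: a[fast]=0, fast++
slow=1 fast=5: a[fast]=8≠0 swap→a[1]=8, slow++,fast++
slow=2 fast=6: a[fast]=0, fast++
slow=2 fast=7: a[fast]=2≠0 swap→a[2]=2, slow++,fast++
slow=3 fast=8: a[fast]=7≠0 swap→a[3]=7, slow++,fast++
slow=4 fast=9: a[fast]=0, fast++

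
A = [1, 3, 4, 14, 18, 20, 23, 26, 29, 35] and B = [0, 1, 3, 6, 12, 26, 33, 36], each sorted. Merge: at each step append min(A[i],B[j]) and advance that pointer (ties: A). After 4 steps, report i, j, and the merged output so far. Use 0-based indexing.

i=2, j=2, merged so far=[0, 1, 1, 3]

[i=0,j=0] A[i]=1>B[j]=0 take 0 → j++
[i=0,j=1] A[i]=1<=B[j]=1 take 1 → i++
[i=1,j=1] A[i]=3>B[j]=1 take 1 → j++
[i=1,j=2] A[i]=3<=B[j]=3 take 3 → i++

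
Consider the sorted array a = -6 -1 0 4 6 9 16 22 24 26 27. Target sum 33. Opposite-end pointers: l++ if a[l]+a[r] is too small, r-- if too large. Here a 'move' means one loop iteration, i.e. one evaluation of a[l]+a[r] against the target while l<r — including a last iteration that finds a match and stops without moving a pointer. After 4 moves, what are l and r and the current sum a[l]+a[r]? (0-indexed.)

[0,10] -6+27=21 <33 → l++
[1,10] -1+27=26 <33 → l++
[2,10] 0+27=27 <33 → l++
[3,10] 4+27=31 <33 → l++

l=4, r=10, sum=33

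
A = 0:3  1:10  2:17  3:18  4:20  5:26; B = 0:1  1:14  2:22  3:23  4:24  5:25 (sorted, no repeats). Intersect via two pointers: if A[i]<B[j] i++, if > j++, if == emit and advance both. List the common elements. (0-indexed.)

intersection = []

[i=0,j=0] 3>1 → j++
[i=0,j=1] 3<14 → i++
[i=1,j=1] 10<14 → i++
[i=2,j=1] 17>14 → j++
[i=2,j=2] 17<22 → i++
[i=3,j=2] 18<22 → i++
[i=4,j=2] 20<22 → i++
[i=5,j=2] 26>22 → j++
[i=5,j=3] 26>23 → j++
[i=5,j=4] 26>24 → j++
[i=5,j=5] 26>25 → j++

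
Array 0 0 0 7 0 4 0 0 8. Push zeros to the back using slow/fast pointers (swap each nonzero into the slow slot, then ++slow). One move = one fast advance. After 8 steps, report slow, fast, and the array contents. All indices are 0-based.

(s=0,f=0) a[fast]=0 → fast++
(s=0,f=1) a[fast]=0 → fast++
(s=0,f=2) a[fast]=0 → fast++
(s=0,f=3) a[fast]=7≠0 swap→a[0]=7 → slow++,fast++
(s=1,f=4) a[fast]=0 → fast++
(s=1,f=5) a[fast]=4≠0 swap→a[1]=4 → slow++,fast++
(s=2,f=6) a[fast]=0 → fast++
(s=2,f=7) a[fast]=0 → fast++

slow=2, fast=8, a=[7, 4, 0, 0, 0, 0, 0, 0, 8]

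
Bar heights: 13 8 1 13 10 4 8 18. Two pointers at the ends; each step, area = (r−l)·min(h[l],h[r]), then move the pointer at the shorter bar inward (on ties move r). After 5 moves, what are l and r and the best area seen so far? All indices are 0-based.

l=5, r=7, best area=91

[0,7] min(13,18)*7=91 best=91 * → l++
[1,7] min(8,18)*6=48 best=91 → l++
[2,7] min(1,18)*5=5 best=91 → l++
[3,7] min(13,18)*4=52 best=91 → l++
[4,7] min(10,18)*3=30 best=91 → l++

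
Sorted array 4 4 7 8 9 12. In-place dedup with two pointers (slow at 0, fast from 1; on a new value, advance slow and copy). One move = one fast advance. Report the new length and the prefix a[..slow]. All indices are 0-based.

length 5; prefix = [4, 7, 8, 9, 12]

slow=0 fast=1: a[fast]=4=a[slow] dup, fast++
slow=0 fast=2: a[fast]=7≠a[slow]=4 write a[1]=7, slow++,fast++
slow=1 fast=3: a[fast]=8≠a[slow]=7 write a[2]=8, slow++,fast++
slow=2 fast=4: a[fast]=9≠a[slow]=8 write a[3]=9, slow++,fast++
slow=3 fast=5: a[fast]=12≠a[slow]=9 write a[4]=12, slow++,fast++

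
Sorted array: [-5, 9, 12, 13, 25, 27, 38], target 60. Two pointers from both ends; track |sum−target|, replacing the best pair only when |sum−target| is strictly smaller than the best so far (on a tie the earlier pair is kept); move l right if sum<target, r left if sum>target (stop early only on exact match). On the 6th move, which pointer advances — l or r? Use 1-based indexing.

[1,7] -5+38=33 d=27 * → l++
[2,7] 9+38=47 d=13 * → l++
[3,7] 12+38=50 d=10 * → l++
[4,7] 13+38=51 d=9 * → l++
[5,7] 25+38=63 d=3 * → r--
[5,6] 25+27=52 d=8 → l++

l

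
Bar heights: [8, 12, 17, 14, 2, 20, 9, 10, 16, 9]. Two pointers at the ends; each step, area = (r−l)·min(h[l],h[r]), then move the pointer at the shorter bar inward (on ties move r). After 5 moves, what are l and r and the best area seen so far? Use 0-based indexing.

l=2, r=6, best area=96

[0,9] min(8,9)*9=72 best=72 * → l++
[1,9] min(12,9)*8=72 best=72 → r--
[1,8] min(12,16)*7=84 best=84 * → l++
[2,8] min(17,16)*6=96 best=96 * → r--
[2,7] min(17,10)*5=50 best=96 → r--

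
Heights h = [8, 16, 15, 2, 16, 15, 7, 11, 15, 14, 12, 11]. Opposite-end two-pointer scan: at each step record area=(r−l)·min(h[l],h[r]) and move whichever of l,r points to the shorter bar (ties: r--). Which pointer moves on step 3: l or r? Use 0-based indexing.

r

[0,11] min(8,11)*11=88 best=88 * → l++
[1,11] min(16,11)*10=110 best=110 * → r--
[1,10] min(16,12)*9=108 best=110 → r--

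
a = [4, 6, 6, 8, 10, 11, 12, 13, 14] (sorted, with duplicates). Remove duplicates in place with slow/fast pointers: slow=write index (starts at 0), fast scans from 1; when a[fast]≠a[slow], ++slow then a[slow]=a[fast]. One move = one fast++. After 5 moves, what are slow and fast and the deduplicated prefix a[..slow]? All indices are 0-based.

slow=4, fast=6, prefix=[4, 6, 8, 10, 11]

(s=0,f=1) a[fast]=6≠a[slow]=4 write a[1]=6 → slow++,fast++
(s=1,f=2) a[fast]=6=a[slow] dup → fast++
(s=1,f=3) a[fast]=8≠a[slow]=6 write a[2]=8 → slow++,fast++
(s=2,f=4) a[fast]=10≠a[slow]=8 write a[3]=10 → slow++,fast++
(s=3,f=5) a[fast]=11≠a[slow]=10 write a[4]=11 → slow++,fast++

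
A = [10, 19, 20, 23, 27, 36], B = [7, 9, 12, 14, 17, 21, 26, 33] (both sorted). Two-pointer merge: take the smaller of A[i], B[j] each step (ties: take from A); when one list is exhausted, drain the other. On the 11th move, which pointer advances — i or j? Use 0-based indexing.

i=0 j=0: A[i]=10>B[j]=7 take 7, j++
i=0 j=1: A[i]=10>B[j]=9 take 9, j++
i=0 j=2: A[i]=10<=B[j]=12 take 10, i++
i=1 j=2: A[i]=19>B[j]=12 take 12, j++
i=1 j=3: A[i]=19>B[j]=14 take 14, j++
i=1 j=4: A[i]=19>B[j]=17 take 17, j++
i=1 j=5: A[i]=19<=B[j]=21 take 19, i++
i=2 j=5: A[i]=20<=B[j]=21 take 20, i++
i=3 j=5: A[i]=23>B[j]=21 take 21, j++
i=3 j=6: A[i]=23<=B[j]=26 take 23, i++
i=4 j=6: A[i]=27>B[j]=26 take 26, j++

j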